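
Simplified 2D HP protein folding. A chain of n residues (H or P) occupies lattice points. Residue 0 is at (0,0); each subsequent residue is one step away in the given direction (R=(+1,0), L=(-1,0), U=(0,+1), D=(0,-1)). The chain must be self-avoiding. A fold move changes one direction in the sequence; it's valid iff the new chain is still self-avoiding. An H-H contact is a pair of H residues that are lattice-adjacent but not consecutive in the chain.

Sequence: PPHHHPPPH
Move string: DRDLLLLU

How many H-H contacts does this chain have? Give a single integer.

Answer: 0

Derivation:
Positions: [(0, 0), (0, -1), (1, -1), (1, -2), (0, -2), (-1, -2), (-2, -2), (-3, -2), (-3, -1)]
No H-H contacts found.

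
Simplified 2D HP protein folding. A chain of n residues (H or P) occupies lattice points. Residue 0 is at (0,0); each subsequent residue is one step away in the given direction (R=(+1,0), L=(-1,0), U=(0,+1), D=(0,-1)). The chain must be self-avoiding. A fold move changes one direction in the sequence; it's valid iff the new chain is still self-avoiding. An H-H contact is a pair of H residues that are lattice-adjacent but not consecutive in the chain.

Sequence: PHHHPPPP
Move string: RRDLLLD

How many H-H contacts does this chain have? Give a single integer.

Answer: 0

Derivation:
Positions: [(0, 0), (1, 0), (2, 0), (2, -1), (1, -1), (0, -1), (-1, -1), (-1, -2)]
No H-H contacts found.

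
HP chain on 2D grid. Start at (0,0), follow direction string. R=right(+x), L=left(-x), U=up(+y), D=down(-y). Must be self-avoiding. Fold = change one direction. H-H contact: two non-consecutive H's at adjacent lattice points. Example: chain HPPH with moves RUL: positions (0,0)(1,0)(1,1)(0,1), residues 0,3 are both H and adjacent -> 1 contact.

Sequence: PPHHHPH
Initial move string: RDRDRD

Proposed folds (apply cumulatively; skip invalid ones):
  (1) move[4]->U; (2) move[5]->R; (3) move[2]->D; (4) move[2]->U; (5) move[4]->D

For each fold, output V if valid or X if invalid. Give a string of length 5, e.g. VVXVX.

Answer: XVVXV

Derivation:
Initial: RDRDRD -> [(0, 0), (1, 0), (1, -1), (2, -1), (2, -2), (3, -2), (3, -3)]
Fold 1: move[4]->U => RDRDUD INVALID (collision), skipped
Fold 2: move[5]->R => RDRDRR VALID
Fold 3: move[2]->D => RDDDRR VALID
Fold 4: move[2]->U => RDUDRR INVALID (collision), skipped
Fold 5: move[4]->D => RDDDDR VALID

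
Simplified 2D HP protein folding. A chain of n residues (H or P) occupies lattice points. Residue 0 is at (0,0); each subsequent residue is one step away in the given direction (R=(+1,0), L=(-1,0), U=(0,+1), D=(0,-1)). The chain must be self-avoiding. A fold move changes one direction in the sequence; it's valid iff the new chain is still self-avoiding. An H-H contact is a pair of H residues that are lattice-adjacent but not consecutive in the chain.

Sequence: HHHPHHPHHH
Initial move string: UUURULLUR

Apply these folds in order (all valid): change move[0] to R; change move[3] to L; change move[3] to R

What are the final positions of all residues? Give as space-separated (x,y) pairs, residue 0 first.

Initial moves: UUURULLUR
Fold: move[0]->R => RUURULLUR (positions: [(0, 0), (1, 0), (1, 1), (1, 2), (2, 2), (2, 3), (1, 3), (0, 3), (0, 4), (1, 4)])
Fold: move[3]->L => RUULULLUR (positions: [(0, 0), (1, 0), (1, 1), (1, 2), (0, 2), (0, 3), (-1, 3), (-2, 3), (-2, 4), (-1, 4)])
Fold: move[3]->R => RUURULLUR (positions: [(0, 0), (1, 0), (1, 1), (1, 2), (2, 2), (2, 3), (1, 3), (0, 3), (0, 4), (1, 4)])

Answer: (0,0) (1,0) (1,1) (1,2) (2,2) (2,3) (1,3) (0,3) (0,4) (1,4)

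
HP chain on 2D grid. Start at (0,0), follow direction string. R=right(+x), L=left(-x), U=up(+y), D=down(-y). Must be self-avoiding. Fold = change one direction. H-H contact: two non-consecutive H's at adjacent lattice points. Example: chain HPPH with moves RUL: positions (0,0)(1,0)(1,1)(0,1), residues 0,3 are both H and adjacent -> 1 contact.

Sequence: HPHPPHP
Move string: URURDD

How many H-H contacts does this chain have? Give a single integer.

Answer: 1

Derivation:
Positions: [(0, 0), (0, 1), (1, 1), (1, 2), (2, 2), (2, 1), (2, 0)]
H-H contact: residue 2 @(1,1) - residue 5 @(2, 1)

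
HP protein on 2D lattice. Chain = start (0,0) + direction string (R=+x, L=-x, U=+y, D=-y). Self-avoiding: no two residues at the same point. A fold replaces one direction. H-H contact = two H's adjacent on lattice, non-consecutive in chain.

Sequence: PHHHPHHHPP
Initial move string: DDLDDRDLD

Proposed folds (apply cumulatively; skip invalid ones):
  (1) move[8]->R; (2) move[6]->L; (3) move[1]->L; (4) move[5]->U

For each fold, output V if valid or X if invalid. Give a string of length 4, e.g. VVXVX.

Answer: XXVX

Derivation:
Initial: DDLDDRDLD -> [(0, 0), (0, -1), (0, -2), (-1, -2), (-1, -3), (-1, -4), (0, -4), (0, -5), (-1, -5), (-1, -6)]
Fold 1: move[8]->R => DDLDDRDLR INVALID (collision), skipped
Fold 2: move[6]->L => DDLDDRLLD INVALID (collision), skipped
Fold 3: move[1]->L => DLLDDRDLD VALID
Fold 4: move[5]->U => DLLDDUDLD INVALID (collision), skipped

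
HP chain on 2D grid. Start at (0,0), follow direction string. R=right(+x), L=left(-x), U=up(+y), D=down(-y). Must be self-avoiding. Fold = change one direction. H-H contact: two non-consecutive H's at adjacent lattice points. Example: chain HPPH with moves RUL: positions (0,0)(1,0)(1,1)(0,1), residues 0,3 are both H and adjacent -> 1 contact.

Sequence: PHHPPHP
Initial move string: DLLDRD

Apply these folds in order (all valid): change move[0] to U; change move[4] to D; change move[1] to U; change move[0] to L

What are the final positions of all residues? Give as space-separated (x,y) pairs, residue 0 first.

Initial moves: DLLDRD
Fold: move[0]->U => ULLDRD (positions: [(0, 0), (0, 1), (-1, 1), (-2, 1), (-2, 0), (-1, 0), (-1, -1)])
Fold: move[4]->D => ULLDDD (positions: [(0, 0), (0, 1), (-1, 1), (-2, 1), (-2, 0), (-2, -1), (-2, -2)])
Fold: move[1]->U => UULDDD (positions: [(0, 0), (0, 1), (0, 2), (-1, 2), (-1, 1), (-1, 0), (-1, -1)])
Fold: move[0]->L => LULDDD (positions: [(0, 0), (-1, 0), (-1, 1), (-2, 1), (-2, 0), (-2, -1), (-2, -2)])

Answer: (0,0) (-1,0) (-1,1) (-2,1) (-2,0) (-2,-1) (-2,-2)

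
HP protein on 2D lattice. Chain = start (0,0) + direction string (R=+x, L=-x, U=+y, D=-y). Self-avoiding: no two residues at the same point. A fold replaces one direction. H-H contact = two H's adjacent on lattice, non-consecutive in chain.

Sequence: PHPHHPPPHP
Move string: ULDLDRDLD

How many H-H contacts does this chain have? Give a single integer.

Answer: 0

Derivation:
Positions: [(0, 0), (0, 1), (-1, 1), (-1, 0), (-2, 0), (-2, -1), (-1, -1), (-1, -2), (-2, -2), (-2, -3)]
No H-H contacts found.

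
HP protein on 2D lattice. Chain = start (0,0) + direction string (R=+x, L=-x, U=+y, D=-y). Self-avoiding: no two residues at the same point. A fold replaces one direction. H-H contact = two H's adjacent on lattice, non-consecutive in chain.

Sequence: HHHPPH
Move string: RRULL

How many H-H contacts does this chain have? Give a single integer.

Answer: 1

Derivation:
Positions: [(0, 0), (1, 0), (2, 0), (2, 1), (1, 1), (0, 1)]
H-H contact: residue 0 @(0,0) - residue 5 @(0, 1)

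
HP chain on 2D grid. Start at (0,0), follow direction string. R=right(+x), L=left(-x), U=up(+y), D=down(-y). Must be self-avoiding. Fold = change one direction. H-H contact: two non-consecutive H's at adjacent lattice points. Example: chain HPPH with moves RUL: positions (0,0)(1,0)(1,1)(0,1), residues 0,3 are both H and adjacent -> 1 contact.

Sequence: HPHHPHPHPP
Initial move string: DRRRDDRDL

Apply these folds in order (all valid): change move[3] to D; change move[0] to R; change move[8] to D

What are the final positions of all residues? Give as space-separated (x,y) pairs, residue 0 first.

Initial moves: DRRRDDRDL
Fold: move[3]->D => DRRDDDRDL (positions: [(0, 0), (0, -1), (1, -1), (2, -1), (2, -2), (2, -3), (2, -4), (3, -4), (3, -5), (2, -5)])
Fold: move[0]->R => RRRDDDRDL (positions: [(0, 0), (1, 0), (2, 0), (3, 0), (3, -1), (3, -2), (3, -3), (4, -3), (4, -4), (3, -4)])
Fold: move[8]->D => RRRDDDRDD (positions: [(0, 0), (1, 0), (2, 0), (3, 0), (3, -1), (3, -2), (3, -3), (4, -3), (4, -4), (4, -5)])

Answer: (0,0) (1,0) (2,0) (3,0) (3,-1) (3,-2) (3,-3) (4,-3) (4,-4) (4,-5)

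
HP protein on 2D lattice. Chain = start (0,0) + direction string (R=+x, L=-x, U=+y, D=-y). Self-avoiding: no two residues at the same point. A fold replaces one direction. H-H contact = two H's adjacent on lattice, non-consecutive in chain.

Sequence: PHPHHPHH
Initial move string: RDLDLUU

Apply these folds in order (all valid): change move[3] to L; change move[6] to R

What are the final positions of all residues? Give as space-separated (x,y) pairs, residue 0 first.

Answer: (0,0) (1,0) (1,-1) (0,-1) (-1,-1) (-2,-1) (-2,0) (-1,0)

Derivation:
Initial moves: RDLDLUU
Fold: move[3]->L => RDLLLUU (positions: [(0, 0), (1, 0), (1, -1), (0, -1), (-1, -1), (-2, -1), (-2, 0), (-2, 1)])
Fold: move[6]->R => RDLLLUR (positions: [(0, 0), (1, 0), (1, -1), (0, -1), (-1, -1), (-2, -1), (-2, 0), (-1, 0)])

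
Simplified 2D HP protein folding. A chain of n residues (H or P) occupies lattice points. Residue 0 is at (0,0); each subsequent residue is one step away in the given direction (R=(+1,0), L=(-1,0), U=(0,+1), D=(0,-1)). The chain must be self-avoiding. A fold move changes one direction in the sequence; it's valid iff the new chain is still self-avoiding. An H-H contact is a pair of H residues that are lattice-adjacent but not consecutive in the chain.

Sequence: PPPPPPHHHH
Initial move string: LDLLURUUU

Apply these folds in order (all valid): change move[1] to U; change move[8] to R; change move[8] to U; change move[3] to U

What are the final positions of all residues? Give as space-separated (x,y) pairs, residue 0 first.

Initial moves: LDLLURUUU
Fold: move[1]->U => LULLURUUU (positions: [(0, 0), (-1, 0), (-1, 1), (-2, 1), (-3, 1), (-3, 2), (-2, 2), (-2, 3), (-2, 4), (-2, 5)])
Fold: move[8]->R => LULLURUUR (positions: [(0, 0), (-1, 0), (-1, 1), (-2, 1), (-3, 1), (-3, 2), (-2, 2), (-2, 3), (-2, 4), (-1, 4)])
Fold: move[8]->U => LULLURUUU (positions: [(0, 0), (-1, 0), (-1, 1), (-2, 1), (-3, 1), (-3, 2), (-2, 2), (-2, 3), (-2, 4), (-2, 5)])
Fold: move[3]->U => LULUURUUU (positions: [(0, 0), (-1, 0), (-1, 1), (-2, 1), (-2, 2), (-2, 3), (-1, 3), (-1, 4), (-1, 5), (-1, 6)])

Answer: (0,0) (-1,0) (-1,1) (-2,1) (-2,2) (-2,3) (-1,3) (-1,4) (-1,5) (-1,6)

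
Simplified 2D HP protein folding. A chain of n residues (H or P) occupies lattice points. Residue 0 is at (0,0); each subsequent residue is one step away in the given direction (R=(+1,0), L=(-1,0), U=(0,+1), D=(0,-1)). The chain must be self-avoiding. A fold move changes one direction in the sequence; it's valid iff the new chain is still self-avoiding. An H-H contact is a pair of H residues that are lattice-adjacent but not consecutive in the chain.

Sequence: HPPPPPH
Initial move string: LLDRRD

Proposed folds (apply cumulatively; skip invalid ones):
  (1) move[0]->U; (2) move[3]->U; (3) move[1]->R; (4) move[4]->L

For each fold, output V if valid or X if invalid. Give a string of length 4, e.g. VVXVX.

Answer: XXXX

Derivation:
Initial: LLDRRD -> [(0, 0), (-1, 0), (-2, 0), (-2, -1), (-1, -1), (0, -1), (0, -2)]
Fold 1: move[0]->U => ULDRRD INVALID (collision), skipped
Fold 2: move[3]->U => LLDURD INVALID (collision), skipped
Fold 3: move[1]->R => LRDRRD INVALID (collision), skipped
Fold 4: move[4]->L => LLDRLD INVALID (collision), skipped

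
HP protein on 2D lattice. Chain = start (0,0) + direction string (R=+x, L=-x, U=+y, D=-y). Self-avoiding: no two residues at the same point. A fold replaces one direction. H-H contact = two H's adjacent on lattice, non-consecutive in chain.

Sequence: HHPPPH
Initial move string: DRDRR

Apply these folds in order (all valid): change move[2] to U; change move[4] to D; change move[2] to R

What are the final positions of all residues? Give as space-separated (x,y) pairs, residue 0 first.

Answer: (0,0) (0,-1) (1,-1) (2,-1) (3,-1) (3,-2)

Derivation:
Initial moves: DRDRR
Fold: move[2]->U => DRURR (positions: [(0, 0), (0, -1), (1, -1), (1, 0), (2, 0), (3, 0)])
Fold: move[4]->D => DRURD (positions: [(0, 0), (0, -1), (1, -1), (1, 0), (2, 0), (2, -1)])
Fold: move[2]->R => DRRRD (positions: [(0, 0), (0, -1), (1, -1), (2, -1), (3, -1), (3, -2)])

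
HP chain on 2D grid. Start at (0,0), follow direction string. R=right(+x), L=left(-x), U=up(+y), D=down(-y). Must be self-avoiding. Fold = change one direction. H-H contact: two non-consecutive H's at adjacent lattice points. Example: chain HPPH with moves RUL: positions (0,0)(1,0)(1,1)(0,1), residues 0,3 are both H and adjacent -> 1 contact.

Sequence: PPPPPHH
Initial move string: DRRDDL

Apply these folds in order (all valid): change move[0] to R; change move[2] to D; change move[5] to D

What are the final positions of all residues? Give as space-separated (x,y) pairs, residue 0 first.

Initial moves: DRRDDL
Fold: move[0]->R => RRRDDL (positions: [(0, 0), (1, 0), (2, 0), (3, 0), (3, -1), (3, -2), (2, -2)])
Fold: move[2]->D => RRDDDL (positions: [(0, 0), (1, 0), (2, 0), (2, -1), (2, -2), (2, -3), (1, -3)])
Fold: move[5]->D => RRDDDD (positions: [(0, 0), (1, 0), (2, 0), (2, -1), (2, -2), (2, -3), (2, -4)])

Answer: (0,0) (1,0) (2,0) (2,-1) (2,-2) (2,-3) (2,-4)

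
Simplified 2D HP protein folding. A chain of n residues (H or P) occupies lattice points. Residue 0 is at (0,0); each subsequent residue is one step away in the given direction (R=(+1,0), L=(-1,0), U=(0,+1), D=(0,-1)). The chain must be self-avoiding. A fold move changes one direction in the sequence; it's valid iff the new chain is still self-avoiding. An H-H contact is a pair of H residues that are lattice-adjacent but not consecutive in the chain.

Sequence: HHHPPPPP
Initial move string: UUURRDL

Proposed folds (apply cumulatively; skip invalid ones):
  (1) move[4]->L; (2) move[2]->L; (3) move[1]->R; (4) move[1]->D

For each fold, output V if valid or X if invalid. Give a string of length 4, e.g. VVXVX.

Answer: XXVX

Derivation:
Initial: UUURRDL -> [(0, 0), (0, 1), (0, 2), (0, 3), (1, 3), (2, 3), (2, 2), (1, 2)]
Fold 1: move[4]->L => UUURLDL INVALID (collision), skipped
Fold 2: move[2]->L => UULRRDL INVALID (collision), skipped
Fold 3: move[1]->R => URURRDL VALID
Fold 4: move[1]->D => UDURRDL INVALID (collision), skipped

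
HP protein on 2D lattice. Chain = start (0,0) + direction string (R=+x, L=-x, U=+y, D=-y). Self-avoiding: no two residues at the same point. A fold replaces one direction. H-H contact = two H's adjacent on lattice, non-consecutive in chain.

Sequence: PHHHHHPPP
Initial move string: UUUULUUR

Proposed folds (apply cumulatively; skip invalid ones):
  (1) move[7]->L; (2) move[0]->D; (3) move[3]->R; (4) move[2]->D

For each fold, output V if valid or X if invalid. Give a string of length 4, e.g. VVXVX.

Initial: UUUULUUR -> [(0, 0), (0, 1), (0, 2), (0, 3), (0, 4), (-1, 4), (-1, 5), (-1, 6), (0, 6)]
Fold 1: move[7]->L => UUUULUUL VALID
Fold 2: move[0]->D => DUUULUUL INVALID (collision), skipped
Fold 3: move[3]->R => UUURLUUL INVALID (collision), skipped
Fold 4: move[2]->D => UUDULUUL INVALID (collision), skipped

Answer: VXXX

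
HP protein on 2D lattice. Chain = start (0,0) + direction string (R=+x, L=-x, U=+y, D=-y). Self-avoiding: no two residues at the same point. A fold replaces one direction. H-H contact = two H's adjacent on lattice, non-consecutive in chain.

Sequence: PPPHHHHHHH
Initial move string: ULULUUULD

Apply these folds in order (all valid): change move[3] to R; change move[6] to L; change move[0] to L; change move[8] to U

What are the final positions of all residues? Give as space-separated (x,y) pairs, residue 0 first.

Initial moves: ULULUUULD
Fold: move[3]->R => ULURUUULD (positions: [(0, 0), (0, 1), (-1, 1), (-1, 2), (0, 2), (0, 3), (0, 4), (0, 5), (-1, 5), (-1, 4)])
Fold: move[6]->L => ULURUULLD (positions: [(0, 0), (0, 1), (-1, 1), (-1, 2), (0, 2), (0, 3), (0, 4), (-1, 4), (-2, 4), (-2, 3)])
Fold: move[0]->L => LLURUULLD (positions: [(0, 0), (-1, 0), (-2, 0), (-2, 1), (-1, 1), (-1, 2), (-1, 3), (-2, 3), (-3, 3), (-3, 2)])
Fold: move[8]->U => LLURUULLU (positions: [(0, 0), (-1, 0), (-2, 0), (-2, 1), (-1, 1), (-1, 2), (-1, 3), (-2, 3), (-3, 3), (-3, 4)])

Answer: (0,0) (-1,0) (-2,0) (-2,1) (-1,1) (-1,2) (-1,3) (-2,3) (-3,3) (-3,4)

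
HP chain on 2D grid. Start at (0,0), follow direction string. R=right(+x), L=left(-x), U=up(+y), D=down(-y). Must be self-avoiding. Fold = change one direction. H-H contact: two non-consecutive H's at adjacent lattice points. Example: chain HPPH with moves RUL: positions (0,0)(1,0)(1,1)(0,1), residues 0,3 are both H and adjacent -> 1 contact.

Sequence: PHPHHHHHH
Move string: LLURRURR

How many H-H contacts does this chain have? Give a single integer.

Positions: [(0, 0), (-1, 0), (-2, 0), (-2, 1), (-1, 1), (0, 1), (0, 2), (1, 2), (2, 2)]
H-H contact: residue 1 @(-1,0) - residue 4 @(-1, 1)

Answer: 1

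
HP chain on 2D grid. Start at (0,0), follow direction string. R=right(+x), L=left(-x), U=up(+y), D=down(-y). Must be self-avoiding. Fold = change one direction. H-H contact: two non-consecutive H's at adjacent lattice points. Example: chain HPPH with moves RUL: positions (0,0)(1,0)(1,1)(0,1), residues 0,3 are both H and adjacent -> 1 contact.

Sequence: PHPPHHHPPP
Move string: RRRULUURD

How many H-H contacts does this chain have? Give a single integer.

Positions: [(0, 0), (1, 0), (2, 0), (3, 0), (3, 1), (2, 1), (2, 2), (2, 3), (3, 3), (3, 2)]
No H-H contacts found.

Answer: 0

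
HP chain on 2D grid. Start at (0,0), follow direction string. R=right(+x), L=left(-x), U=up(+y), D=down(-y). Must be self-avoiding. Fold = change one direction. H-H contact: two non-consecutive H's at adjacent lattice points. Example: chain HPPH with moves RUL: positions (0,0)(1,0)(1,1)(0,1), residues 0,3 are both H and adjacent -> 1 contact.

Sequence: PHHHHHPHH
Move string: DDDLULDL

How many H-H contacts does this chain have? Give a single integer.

Answer: 2

Derivation:
Positions: [(0, 0), (0, -1), (0, -2), (0, -3), (-1, -3), (-1, -2), (-2, -2), (-2, -3), (-3, -3)]
H-H contact: residue 2 @(0,-2) - residue 5 @(-1, -2)
H-H contact: residue 4 @(-1,-3) - residue 7 @(-2, -3)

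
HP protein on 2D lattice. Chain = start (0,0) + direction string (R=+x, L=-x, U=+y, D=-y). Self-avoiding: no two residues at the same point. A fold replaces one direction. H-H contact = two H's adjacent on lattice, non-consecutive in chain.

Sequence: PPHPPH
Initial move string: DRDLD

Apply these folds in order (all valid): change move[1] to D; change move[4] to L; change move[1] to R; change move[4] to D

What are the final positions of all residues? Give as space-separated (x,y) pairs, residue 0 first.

Initial moves: DRDLD
Fold: move[1]->D => DDDLD (positions: [(0, 0), (0, -1), (0, -2), (0, -3), (-1, -3), (-1, -4)])
Fold: move[4]->L => DDDLL (positions: [(0, 0), (0, -1), (0, -2), (0, -3), (-1, -3), (-2, -3)])
Fold: move[1]->R => DRDLL (positions: [(0, 0), (0, -1), (1, -1), (1, -2), (0, -2), (-1, -2)])
Fold: move[4]->D => DRDLD (positions: [(0, 0), (0, -1), (1, -1), (1, -2), (0, -2), (0, -3)])

Answer: (0,0) (0,-1) (1,-1) (1,-2) (0,-2) (0,-3)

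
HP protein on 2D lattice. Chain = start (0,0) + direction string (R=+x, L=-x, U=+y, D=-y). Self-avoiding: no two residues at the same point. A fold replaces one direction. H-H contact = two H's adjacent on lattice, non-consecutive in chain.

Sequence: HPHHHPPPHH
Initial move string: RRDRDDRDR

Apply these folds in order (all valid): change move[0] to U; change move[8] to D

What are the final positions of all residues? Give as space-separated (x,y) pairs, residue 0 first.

Answer: (0,0) (0,1) (1,1) (1,0) (2,0) (2,-1) (2,-2) (3,-2) (3,-3) (3,-4)

Derivation:
Initial moves: RRDRDDRDR
Fold: move[0]->U => URDRDDRDR (positions: [(0, 0), (0, 1), (1, 1), (1, 0), (2, 0), (2, -1), (2, -2), (3, -2), (3, -3), (4, -3)])
Fold: move[8]->D => URDRDDRDD (positions: [(0, 0), (0, 1), (1, 1), (1, 0), (2, 0), (2, -1), (2, -2), (3, -2), (3, -3), (3, -4)])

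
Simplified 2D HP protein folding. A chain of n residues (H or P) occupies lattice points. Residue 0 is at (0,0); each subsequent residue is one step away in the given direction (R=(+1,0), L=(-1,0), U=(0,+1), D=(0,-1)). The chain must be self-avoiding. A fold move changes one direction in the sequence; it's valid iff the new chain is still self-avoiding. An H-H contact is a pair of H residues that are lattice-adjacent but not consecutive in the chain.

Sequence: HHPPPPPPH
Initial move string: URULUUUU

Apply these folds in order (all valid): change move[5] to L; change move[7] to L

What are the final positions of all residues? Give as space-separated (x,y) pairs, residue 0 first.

Answer: (0,0) (0,1) (1,1) (1,2) (0,2) (0,3) (-1,3) (-1,4) (-2,4)

Derivation:
Initial moves: URULUUUU
Fold: move[5]->L => URULULUU (positions: [(0, 0), (0, 1), (1, 1), (1, 2), (0, 2), (0, 3), (-1, 3), (-1, 4), (-1, 5)])
Fold: move[7]->L => URULULUL (positions: [(0, 0), (0, 1), (1, 1), (1, 2), (0, 2), (0, 3), (-1, 3), (-1, 4), (-2, 4)])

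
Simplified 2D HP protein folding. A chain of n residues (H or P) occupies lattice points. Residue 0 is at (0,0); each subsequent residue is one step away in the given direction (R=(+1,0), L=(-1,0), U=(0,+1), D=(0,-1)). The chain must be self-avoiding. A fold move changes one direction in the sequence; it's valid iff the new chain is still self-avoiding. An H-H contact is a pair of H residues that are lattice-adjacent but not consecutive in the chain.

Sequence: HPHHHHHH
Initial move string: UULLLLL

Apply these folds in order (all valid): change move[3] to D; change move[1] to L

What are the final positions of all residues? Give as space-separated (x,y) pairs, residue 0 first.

Initial moves: UULLLLL
Fold: move[3]->D => UULDLLL (positions: [(0, 0), (0, 1), (0, 2), (-1, 2), (-1, 1), (-2, 1), (-3, 1), (-4, 1)])
Fold: move[1]->L => ULLDLLL (positions: [(0, 0), (0, 1), (-1, 1), (-2, 1), (-2, 0), (-3, 0), (-4, 0), (-5, 0)])

Answer: (0,0) (0,1) (-1,1) (-2,1) (-2,0) (-3,0) (-4,0) (-5,0)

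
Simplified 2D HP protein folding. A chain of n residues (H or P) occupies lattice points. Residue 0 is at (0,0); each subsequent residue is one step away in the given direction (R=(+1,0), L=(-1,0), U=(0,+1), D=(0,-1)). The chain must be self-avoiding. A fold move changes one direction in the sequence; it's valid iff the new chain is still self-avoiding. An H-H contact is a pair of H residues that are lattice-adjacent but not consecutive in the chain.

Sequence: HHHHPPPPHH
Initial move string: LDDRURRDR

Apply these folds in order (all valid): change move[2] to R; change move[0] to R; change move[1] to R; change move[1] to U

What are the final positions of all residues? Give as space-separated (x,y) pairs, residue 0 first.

Answer: (0,0) (1,0) (1,1) (2,1) (3,1) (3,2) (4,2) (5,2) (5,1) (6,1)

Derivation:
Initial moves: LDDRURRDR
Fold: move[2]->R => LDRRURRDR (positions: [(0, 0), (-1, 0), (-1, -1), (0, -1), (1, -1), (1, 0), (2, 0), (3, 0), (3, -1), (4, -1)])
Fold: move[0]->R => RDRRURRDR (positions: [(0, 0), (1, 0), (1, -1), (2, -1), (3, -1), (3, 0), (4, 0), (5, 0), (5, -1), (6, -1)])
Fold: move[1]->R => RRRRURRDR (positions: [(0, 0), (1, 0), (2, 0), (3, 0), (4, 0), (4, 1), (5, 1), (6, 1), (6, 0), (7, 0)])
Fold: move[1]->U => RURRURRDR (positions: [(0, 0), (1, 0), (1, 1), (2, 1), (3, 1), (3, 2), (4, 2), (5, 2), (5, 1), (6, 1)])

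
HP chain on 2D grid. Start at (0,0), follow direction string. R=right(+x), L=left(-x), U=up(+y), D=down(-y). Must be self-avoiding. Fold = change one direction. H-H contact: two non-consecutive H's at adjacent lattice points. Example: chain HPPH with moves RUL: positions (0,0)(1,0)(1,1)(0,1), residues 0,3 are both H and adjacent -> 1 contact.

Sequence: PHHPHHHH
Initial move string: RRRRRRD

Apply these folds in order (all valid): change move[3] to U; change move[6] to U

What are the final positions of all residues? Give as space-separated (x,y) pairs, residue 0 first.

Initial moves: RRRRRRD
Fold: move[3]->U => RRRURRD (positions: [(0, 0), (1, 0), (2, 0), (3, 0), (3, 1), (4, 1), (5, 1), (5, 0)])
Fold: move[6]->U => RRRURRU (positions: [(0, 0), (1, 0), (2, 0), (3, 0), (3, 1), (4, 1), (5, 1), (5, 2)])

Answer: (0,0) (1,0) (2,0) (3,0) (3,1) (4,1) (5,1) (5,2)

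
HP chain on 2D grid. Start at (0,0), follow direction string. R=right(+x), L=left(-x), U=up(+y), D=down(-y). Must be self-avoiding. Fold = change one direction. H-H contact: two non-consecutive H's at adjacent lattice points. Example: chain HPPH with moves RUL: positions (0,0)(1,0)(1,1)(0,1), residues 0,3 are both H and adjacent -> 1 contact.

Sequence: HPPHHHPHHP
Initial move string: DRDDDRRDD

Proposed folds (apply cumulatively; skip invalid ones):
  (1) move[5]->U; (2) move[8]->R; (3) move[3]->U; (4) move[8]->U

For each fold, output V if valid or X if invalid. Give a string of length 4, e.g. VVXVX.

Answer: XVXX

Derivation:
Initial: DRDDDRRDD -> [(0, 0), (0, -1), (1, -1), (1, -2), (1, -3), (1, -4), (2, -4), (3, -4), (3, -5), (3, -6)]
Fold 1: move[5]->U => DRDDDURDD INVALID (collision), skipped
Fold 2: move[8]->R => DRDDDRRDR VALID
Fold 3: move[3]->U => DRDUDRRDR INVALID (collision), skipped
Fold 4: move[8]->U => DRDDDRRDU INVALID (collision), skipped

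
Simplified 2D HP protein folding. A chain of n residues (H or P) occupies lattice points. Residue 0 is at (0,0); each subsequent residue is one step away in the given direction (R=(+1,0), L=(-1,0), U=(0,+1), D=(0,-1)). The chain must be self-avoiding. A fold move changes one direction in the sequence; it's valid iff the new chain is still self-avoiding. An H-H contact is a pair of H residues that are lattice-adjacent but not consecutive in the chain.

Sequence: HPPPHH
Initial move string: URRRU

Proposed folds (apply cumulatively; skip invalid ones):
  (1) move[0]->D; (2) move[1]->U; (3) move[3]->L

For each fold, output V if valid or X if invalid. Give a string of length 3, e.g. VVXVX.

Answer: VXX

Derivation:
Initial: URRRU -> [(0, 0), (0, 1), (1, 1), (2, 1), (3, 1), (3, 2)]
Fold 1: move[0]->D => DRRRU VALID
Fold 2: move[1]->U => DURRU INVALID (collision), skipped
Fold 3: move[3]->L => DRRLU INVALID (collision), skipped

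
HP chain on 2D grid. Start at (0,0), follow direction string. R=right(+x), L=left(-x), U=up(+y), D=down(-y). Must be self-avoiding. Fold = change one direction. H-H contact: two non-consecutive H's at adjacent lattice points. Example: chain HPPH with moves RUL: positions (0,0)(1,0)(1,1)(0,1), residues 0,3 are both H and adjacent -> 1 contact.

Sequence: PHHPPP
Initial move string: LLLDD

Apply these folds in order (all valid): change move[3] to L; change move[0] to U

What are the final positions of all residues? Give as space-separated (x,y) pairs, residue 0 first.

Initial moves: LLLDD
Fold: move[3]->L => LLLLD (positions: [(0, 0), (-1, 0), (-2, 0), (-3, 0), (-4, 0), (-4, -1)])
Fold: move[0]->U => ULLLD (positions: [(0, 0), (0, 1), (-1, 1), (-2, 1), (-3, 1), (-3, 0)])

Answer: (0,0) (0,1) (-1,1) (-2,1) (-3,1) (-3,0)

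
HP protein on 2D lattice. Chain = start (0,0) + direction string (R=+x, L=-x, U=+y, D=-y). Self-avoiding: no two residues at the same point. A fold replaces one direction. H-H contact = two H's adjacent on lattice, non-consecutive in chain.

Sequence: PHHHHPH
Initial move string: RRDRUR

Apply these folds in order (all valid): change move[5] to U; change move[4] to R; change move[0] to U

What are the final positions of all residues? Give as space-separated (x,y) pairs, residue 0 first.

Answer: (0,0) (0,1) (1,1) (1,0) (2,0) (3,0) (3,1)

Derivation:
Initial moves: RRDRUR
Fold: move[5]->U => RRDRUU (positions: [(0, 0), (1, 0), (2, 0), (2, -1), (3, -1), (3, 0), (3, 1)])
Fold: move[4]->R => RRDRRU (positions: [(0, 0), (1, 0), (2, 0), (2, -1), (3, -1), (4, -1), (4, 0)])
Fold: move[0]->U => URDRRU (positions: [(0, 0), (0, 1), (1, 1), (1, 0), (2, 0), (3, 0), (3, 1)])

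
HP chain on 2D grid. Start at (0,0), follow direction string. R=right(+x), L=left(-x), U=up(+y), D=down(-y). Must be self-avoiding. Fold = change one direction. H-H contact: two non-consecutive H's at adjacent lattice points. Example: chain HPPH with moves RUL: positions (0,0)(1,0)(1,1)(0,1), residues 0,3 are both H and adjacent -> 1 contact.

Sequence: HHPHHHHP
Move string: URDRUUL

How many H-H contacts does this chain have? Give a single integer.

Answer: 1

Derivation:
Positions: [(0, 0), (0, 1), (1, 1), (1, 0), (2, 0), (2, 1), (2, 2), (1, 2)]
H-H contact: residue 0 @(0,0) - residue 3 @(1, 0)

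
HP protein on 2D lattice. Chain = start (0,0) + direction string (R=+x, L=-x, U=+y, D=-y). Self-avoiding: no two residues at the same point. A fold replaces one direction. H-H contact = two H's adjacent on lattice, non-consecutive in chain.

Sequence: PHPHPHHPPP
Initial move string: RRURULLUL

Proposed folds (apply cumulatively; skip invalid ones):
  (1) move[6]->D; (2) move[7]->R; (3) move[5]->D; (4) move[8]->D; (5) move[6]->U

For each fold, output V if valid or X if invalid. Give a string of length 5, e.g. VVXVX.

Answer: XXXXV

Derivation:
Initial: RRURULLUL -> [(0, 0), (1, 0), (2, 0), (2, 1), (3, 1), (3, 2), (2, 2), (1, 2), (1, 3), (0, 3)]
Fold 1: move[6]->D => RRURULDUL INVALID (collision), skipped
Fold 2: move[7]->R => RRURULLRL INVALID (collision), skipped
Fold 3: move[5]->D => RRURUDLUL INVALID (collision), skipped
Fold 4: move[8]->D => RRURULLUD INVALID (collision), skipped
Fold 5: move[6]->U => RRURULUUL VALID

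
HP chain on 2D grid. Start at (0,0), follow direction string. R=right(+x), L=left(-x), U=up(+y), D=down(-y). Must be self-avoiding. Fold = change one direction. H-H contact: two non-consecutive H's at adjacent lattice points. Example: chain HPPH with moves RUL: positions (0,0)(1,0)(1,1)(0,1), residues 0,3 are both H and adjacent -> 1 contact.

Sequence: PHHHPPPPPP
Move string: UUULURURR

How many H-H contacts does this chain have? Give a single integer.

Positions: [(0, 0), (0, 1), (0, 2), (0, 3), (-1, 3), (-1, 4), (0, 4), (0, 5), (1, 5), (2, 5)]
No H-H contacts found.

Answer: 0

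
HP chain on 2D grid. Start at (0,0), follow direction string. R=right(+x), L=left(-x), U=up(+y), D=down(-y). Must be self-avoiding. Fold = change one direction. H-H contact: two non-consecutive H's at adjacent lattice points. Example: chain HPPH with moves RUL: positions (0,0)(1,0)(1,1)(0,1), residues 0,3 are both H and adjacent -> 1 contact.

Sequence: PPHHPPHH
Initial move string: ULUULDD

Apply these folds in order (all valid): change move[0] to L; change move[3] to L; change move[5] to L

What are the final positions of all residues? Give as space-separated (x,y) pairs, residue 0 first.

Initial moves: ULUULDD
Fold: move[0]->L => LLUULDD (positions: [(0, 0), (-1, 0), (-2, 0), (-2, 1), (-2, 2), (-3, 2), (-3, 1), (-3, 0)])
Fold: move[3]->L => LLULLDD (positions: [(0, 0), (-1, 0), (-2, 0), (-2, 1), (-3, 1), (-4, 1), (-4, 0), (-4, -1)])
Fold: move[5]->L => LLULLLD (positions: [(0, 0), (-1, 0), (-2, 0), (-2, 1), (-3, 1), (-4, 1), (-5, 1), (-5, 0)])

Answer: (0,0) (-1,0) (-2,0) (-2,1) (-3,1) (-4,1) (-5,1) (-5,0)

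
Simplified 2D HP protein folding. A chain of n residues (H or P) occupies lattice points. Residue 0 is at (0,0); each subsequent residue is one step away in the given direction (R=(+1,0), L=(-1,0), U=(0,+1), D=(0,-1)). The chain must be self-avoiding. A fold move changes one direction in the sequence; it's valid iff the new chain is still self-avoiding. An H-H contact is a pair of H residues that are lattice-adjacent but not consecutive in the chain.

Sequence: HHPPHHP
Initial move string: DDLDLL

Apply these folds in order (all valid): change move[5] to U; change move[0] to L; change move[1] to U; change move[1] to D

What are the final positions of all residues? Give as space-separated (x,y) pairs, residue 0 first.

Answer: (0,0) (-1,0) (-1,-1) (-2,-1) (-2,-2) (-3,-2) (-3,-1)

Derivation:
Initial moves: DDLDLL
Fold: move[5]->U => DDLDLU (positions: [(0, 0), (0, -1), (0, -2), (-1, -2), (-1, -3), (-2, -3), (-2, -2)])
Fold: move[0]->L => LDLDLU (positions: [(0, 0), (-1, 0), (-1, -1), (-2, -1), (-2, -2), (-3, -2), (-3, -1)])
Fold: move[1]->U => LULDLU (positions: [(0, 0), (-1, 0), (-1, 1), (-2, 1), (-2, 0), (-3, 0), (-3, 1)])
Fold: move[1]->D => LDLDLU (positions: [(0, 0), (-1, 0), (-1, -1), (-2, -1), (-2, -2), (-3, -2), (-3, -1)])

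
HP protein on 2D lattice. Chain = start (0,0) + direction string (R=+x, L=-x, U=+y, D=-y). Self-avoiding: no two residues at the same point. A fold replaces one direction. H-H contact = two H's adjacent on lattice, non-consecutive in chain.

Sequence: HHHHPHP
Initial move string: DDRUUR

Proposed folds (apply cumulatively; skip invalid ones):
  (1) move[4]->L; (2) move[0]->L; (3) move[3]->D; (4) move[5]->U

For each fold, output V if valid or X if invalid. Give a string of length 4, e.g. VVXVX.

Initial: DDRUUR -> [(0, 0), (0, -1), (0, -2), (1, -2), (1, -1), (1, 0), (2, 0)]
Fold 1: move[4]->L => DDRULR INVALID (collision), skipped
Fold 2: move[0]->L => LDRUUR INVALID (collision), skipped
Fold 3: move[3]->D => DDRDUR INVALID (collision), skipped
Fold 4: move[5]->U => DDRUUU VALID

Answer: XXXV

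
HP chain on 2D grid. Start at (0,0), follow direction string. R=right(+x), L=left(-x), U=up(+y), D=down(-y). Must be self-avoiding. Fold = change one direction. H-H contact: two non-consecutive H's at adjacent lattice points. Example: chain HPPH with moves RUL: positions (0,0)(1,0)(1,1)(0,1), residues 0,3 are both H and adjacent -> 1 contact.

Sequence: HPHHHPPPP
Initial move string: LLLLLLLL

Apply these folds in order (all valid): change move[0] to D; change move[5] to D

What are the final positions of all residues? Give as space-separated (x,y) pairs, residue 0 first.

Answer: (0,0) (0,-1) (-1,-1) (-2,-1) (-3,-1) (-4,-1) (-4,-2) (-5,-2) (-6,-2)

Derivation:
Initial moves: LLLLLLLL
Fold: move[0]->D => DLLLLLLL (positions: [(0, 0), (0, -1), (-1, -1), (-2, -1), (-3, -1), (-4, -1), (-5, -1), (-6, -1), (-7, -1)])
Fold: move[5]->D => DLLLLDLL (positions: [(0, 0), (0, -1), (-1, -1), (-2, -1), (-3, -1), (-4, -1), (-4, -2), (-5, -2), (-6, -2)])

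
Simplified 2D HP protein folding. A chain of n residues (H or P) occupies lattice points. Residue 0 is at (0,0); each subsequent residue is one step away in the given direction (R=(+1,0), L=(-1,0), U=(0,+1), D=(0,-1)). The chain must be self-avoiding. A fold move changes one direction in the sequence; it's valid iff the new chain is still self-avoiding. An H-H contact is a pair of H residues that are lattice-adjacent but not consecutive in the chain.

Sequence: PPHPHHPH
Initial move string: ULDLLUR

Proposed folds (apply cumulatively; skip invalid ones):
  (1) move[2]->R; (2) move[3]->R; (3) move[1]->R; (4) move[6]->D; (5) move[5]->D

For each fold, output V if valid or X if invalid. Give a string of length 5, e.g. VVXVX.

Initial: ULDLLUR -> [(0, 0), (0, 1), (-1, 1), (-1, 0), (-2, 0), (-3, 0), (-3, 1), (-2, 1)]
Fold 1: move[2]->R => ULRLLUR INVALID (collision), skipped
Fold 2: move[3]->R => ULDRLUR INVALID (collision), skipped
Fold 3: move[1]->R => URDLLUR INVALID (collision), skipped
Fold 4: move[6]->D => ULDLLUD INVALID (collision), skipped
Fold 5: move[5]->D => ULDLLDR VALID

Answer: XXXXV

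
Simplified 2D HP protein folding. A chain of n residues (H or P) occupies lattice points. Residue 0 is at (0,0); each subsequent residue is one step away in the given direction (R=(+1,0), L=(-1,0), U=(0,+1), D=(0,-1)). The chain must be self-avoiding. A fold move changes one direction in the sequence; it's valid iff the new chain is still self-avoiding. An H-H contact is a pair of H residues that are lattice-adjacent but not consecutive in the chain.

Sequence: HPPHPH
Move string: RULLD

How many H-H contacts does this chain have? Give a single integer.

Answer: 2

Derivation:
Positions: [(0, 0), (1, 0), (1, 1), (0, 1), (-1, 1), (-1, 0)]
H-H contact: residue 0 @(0,0) - residue 5 @(-1, 0)
H-H contact: residue 0 @(0,0) - residue 3 @(0, 1)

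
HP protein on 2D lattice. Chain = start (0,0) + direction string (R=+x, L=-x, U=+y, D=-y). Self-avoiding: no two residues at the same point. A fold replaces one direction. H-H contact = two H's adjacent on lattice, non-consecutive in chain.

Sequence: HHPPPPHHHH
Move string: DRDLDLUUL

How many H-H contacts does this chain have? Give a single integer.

Positions: [(0, 0), (0, -1), (1, -1), (1, -2), (0, -2), (0, -3), (-1, -3), (-1, -2), (-1, -1), (-2, -1)]
H-H contact: residue 1 @(0,-1) - residue 8 @(-1, -1)

Answer: 1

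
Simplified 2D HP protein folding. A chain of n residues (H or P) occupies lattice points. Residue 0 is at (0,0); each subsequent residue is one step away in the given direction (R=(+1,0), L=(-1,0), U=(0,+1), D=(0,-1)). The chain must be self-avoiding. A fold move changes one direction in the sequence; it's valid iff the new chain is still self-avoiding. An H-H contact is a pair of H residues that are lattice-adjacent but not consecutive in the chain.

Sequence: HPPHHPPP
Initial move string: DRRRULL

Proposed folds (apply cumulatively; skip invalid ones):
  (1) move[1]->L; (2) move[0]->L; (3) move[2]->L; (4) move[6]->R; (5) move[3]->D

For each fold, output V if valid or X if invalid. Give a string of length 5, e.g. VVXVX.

Answer: XXXXX

Derivation:
Initial: DRRRULL -> [(0, 0), (0, -1), (1, -1), (2, -1), (3, -1), (3, 0), (2, 0), (1, 0)]
Fold 1: move[1]->L => DLRRULL INVALID (collision), skipped
Fold 2: move[0]->L => LRRRULL INVALID (collision), skipped
Fold 3: move[2]->L => DRLRULL INVALID (collision), skipped
Fold 4: move[6]->R => DRRRULR INVALID (collision), skipped
Fold 5: move[3]->D => DRRDULL INVALID (collision), skipped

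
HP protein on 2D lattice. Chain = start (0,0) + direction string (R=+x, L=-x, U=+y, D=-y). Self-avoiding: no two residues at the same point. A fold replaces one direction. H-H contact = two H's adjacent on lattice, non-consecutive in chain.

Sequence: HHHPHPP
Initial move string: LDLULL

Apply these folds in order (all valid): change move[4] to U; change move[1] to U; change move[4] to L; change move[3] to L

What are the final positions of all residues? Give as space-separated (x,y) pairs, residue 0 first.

Answer: (0,0) (-1,0) (-1,1) (-2,1) (-3,1) (-4,1) (-5,1)

Derivation:
Initial moves: LDLULL
Fold: move[4]->U => LDLUUL (positions: [(0, 0), (-1, 0), (-1, -1), (-2, -1), (-2, 0), (-2, 1), (-3, 1)])
Fold: move[1]->U => LULUUL (positions: [(0, 0), (-1, 0), (-1, 1), (-2, 1), (-2, 2), (-2, 3), (-3, 3)])
Fold: move[4]->L => LULULL (positions: [(0, 0), (-1, 0), (-1, 1), (-2, 1), (-2, 2), (-3, 2), (-4, 2)])
Fold: move[3]->L => LULLLL (positions: [(0, 0), (-1, 0), (-1, 1), (-2, 1), (-3, 1), (-4, 1), (-5, 1)])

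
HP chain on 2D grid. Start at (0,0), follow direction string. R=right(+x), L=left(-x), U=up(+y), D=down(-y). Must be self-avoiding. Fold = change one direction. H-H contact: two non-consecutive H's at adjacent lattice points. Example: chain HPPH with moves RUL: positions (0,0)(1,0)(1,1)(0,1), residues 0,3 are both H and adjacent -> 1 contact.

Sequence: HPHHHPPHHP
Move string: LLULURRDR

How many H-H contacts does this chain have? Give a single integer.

Answer: 1

Derivation:
Positions: [(0, 0), (-1, 0), (-2, 0), (-2, 1), (-3, 1), (-3, 2), (-2, 2), (-1, 2), (-1, 1), (0, 1)]
H-H contact: residue 3 @(-2,1) - residue 8 @(-1, 1)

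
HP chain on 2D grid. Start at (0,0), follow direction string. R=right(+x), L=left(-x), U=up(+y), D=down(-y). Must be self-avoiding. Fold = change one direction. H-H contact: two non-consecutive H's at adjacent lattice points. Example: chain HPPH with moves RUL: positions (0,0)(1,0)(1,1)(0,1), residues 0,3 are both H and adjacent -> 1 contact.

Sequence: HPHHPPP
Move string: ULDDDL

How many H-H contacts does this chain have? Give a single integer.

Answer: 1

Derivation:
Positions: [(0, 0), (0, 1), (-1, 1), (-1, 0), (-1, -1), (-1, -2), (-2, -2)]
H-H contact: residue 0 @(0,0) - residue 3 @(-1, 0)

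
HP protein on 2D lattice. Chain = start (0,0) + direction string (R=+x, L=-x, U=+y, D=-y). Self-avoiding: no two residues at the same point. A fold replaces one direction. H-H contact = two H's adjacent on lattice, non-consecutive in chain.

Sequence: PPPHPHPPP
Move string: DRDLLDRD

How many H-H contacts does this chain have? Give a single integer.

Answer: 0

Derivation:
Positions: [(0, 0), (0, -1), (1, -1), (1, -2), (0, -2), (-1, -2), (-1, -3), (0, -3), (0, -4)]
No H-H contacts found.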